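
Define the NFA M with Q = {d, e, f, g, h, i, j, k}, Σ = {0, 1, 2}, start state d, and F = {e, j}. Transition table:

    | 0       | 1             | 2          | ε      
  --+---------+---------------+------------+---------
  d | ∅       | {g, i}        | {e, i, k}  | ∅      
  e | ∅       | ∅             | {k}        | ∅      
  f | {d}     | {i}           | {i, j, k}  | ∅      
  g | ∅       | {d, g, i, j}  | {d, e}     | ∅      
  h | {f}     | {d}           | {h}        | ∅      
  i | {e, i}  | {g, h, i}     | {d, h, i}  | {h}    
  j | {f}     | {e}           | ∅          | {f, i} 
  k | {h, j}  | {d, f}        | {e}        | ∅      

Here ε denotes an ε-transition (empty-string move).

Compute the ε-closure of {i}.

Begin with {i}.
ε-move i → h; add h.

{h, i}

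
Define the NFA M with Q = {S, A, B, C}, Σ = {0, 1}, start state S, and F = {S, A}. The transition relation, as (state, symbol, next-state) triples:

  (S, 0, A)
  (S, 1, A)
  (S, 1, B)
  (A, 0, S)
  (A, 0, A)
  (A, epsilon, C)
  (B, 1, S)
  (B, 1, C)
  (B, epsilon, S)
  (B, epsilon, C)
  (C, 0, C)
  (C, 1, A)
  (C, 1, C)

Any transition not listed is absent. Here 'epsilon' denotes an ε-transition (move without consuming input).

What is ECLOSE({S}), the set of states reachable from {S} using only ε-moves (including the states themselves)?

Begin with {S}.
No ε-moves leave this set, so the closure equals the set itself.

{S}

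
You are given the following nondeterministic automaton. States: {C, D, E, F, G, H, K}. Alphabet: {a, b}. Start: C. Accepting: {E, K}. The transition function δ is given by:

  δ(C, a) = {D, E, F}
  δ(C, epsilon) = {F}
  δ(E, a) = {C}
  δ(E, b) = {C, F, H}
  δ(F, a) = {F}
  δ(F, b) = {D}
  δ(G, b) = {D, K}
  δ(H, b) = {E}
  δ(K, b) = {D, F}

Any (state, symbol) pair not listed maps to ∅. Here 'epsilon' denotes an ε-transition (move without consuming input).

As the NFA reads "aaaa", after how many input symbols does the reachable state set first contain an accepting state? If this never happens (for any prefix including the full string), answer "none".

Start: ε-closure({C}) = {C, F}.
Read 'a': C→{D, E, F}, F→{F}; now {D, E, F}.
None of the earlier sets intersect F, but {D, E, F} does.

1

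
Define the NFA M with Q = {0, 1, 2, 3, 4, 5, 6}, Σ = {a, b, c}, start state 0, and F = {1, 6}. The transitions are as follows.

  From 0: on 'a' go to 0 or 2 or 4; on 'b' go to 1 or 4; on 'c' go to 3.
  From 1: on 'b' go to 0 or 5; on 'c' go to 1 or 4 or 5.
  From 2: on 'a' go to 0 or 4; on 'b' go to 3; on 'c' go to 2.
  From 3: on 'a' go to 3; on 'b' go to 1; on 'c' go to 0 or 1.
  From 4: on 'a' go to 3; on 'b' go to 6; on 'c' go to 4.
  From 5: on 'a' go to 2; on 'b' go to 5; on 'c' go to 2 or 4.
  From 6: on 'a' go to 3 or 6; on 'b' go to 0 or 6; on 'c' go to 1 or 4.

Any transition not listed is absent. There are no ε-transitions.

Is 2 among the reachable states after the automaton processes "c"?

No

Start in {0}.
Read 'c': 0→{3}; now {3}.
State 2 is not in {3}.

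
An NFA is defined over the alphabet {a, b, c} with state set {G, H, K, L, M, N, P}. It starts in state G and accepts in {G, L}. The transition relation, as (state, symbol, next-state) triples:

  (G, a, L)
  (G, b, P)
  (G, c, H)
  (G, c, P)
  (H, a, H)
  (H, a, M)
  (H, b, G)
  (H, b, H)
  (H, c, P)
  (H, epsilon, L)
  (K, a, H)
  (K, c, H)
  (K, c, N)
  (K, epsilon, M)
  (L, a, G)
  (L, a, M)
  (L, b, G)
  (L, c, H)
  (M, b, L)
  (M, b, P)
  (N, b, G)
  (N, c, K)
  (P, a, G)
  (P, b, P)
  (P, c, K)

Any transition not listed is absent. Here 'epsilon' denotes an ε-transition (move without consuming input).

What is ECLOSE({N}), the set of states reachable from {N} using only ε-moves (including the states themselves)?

{N}

Begin with {N}.
No ε-moves leave this set, so the closure equals the set itself.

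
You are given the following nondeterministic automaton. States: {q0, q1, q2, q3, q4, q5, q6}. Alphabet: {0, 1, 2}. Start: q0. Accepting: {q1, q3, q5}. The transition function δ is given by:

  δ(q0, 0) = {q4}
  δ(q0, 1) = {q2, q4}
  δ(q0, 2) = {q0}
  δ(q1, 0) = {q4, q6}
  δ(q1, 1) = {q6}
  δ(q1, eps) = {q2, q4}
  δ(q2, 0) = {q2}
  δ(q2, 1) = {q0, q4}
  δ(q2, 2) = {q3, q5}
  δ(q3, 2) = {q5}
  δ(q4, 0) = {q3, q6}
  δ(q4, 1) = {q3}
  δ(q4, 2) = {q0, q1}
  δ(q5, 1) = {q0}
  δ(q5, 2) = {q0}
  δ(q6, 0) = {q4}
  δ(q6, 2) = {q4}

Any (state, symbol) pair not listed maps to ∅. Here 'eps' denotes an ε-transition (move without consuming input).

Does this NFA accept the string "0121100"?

No

Start in {q0}.
Read '0': q0→{q4}; now {q4}.
Read '1': q4→{q3}; now {q3}.
Read '2': q3→{q5}; now {q5}.
Read '1': q5→{q0}; now {q0}.
Read '1': q0→{q2, q4}; now {q2, q4}.
Read '0': q2→{q2}, q4→{q3, q6}; now {q2, q3, q6}.
Read '0': q2→{q2}, q3→∅, q6→{q4}; now {q2, q4}.
The final set {q2, q4} contains no accepting state.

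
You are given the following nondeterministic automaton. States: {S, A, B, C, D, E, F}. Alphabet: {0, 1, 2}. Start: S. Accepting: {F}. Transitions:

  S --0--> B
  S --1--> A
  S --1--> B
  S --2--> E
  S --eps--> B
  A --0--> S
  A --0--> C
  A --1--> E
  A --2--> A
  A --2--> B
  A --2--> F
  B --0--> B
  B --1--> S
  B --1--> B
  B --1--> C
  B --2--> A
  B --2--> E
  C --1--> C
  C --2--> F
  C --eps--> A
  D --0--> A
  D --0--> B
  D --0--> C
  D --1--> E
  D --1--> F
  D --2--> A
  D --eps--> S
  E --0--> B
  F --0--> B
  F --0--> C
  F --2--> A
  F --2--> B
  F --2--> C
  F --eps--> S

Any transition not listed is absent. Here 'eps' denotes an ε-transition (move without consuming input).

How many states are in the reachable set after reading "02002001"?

5

Start: ε-closure({S}) = {S, B}.
Read '0': S→{B}, B→{B}; now {B}.
Read '2': B→{A, E}; now {A, E}.
Read '0': A→{S, C}, E→{B}; union {S, B, C}; ε-closure = {S, A, B, C}.
Read '0': S→{B}, A→{S, C}, B→{B}, C→∅; union {S, B, C}; ε-closure = {S, A, B, C}.
Read '2': S→{E}, A→{A, B, F}, B→{A, E}, C→{F}; union {A, B, E, F}; ε-closure = {S, A, B, E, F}.
Read '0': S→{B}, A→{S, C}, B→{B}, E→{B}, F→{B, C}; union {S, B, C}; ε-closure = {S, A, B, C}.
Read '0': S→{B}, A→{S, C}, B→{B}, C→∅; union {S, B, C}; ε-closure = {S, A, B, C}.
Read '1': S→{A, B}, A→{E}, B→{S, B, C}, C→{C}; now {S, A, B, C, E}.
That set has 5 states.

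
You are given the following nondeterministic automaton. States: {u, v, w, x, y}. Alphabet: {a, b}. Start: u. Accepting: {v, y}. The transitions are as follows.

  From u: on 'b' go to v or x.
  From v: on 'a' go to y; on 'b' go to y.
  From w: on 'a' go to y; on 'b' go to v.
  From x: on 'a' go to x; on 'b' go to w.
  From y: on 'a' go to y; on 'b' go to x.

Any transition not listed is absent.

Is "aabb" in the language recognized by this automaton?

Start in {u}.
Read 'a': {u} → ∅.
The set is empty and remains empty for the remaining 3 symbols.
The final set ∅ contains no accepting state.

No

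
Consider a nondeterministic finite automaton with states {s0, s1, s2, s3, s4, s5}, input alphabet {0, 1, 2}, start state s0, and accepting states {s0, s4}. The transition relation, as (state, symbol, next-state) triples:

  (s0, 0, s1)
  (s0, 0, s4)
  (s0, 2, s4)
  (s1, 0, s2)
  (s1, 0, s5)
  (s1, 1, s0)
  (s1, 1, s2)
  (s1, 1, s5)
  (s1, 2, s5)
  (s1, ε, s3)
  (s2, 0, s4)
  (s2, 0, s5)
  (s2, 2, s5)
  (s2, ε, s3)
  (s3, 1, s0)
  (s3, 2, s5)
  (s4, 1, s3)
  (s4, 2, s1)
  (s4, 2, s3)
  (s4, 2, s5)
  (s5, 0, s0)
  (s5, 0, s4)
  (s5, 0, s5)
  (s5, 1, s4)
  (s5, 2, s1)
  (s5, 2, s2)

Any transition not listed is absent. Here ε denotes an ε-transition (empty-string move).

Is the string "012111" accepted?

Yes

Start in {s0}.
Read '0': {s0} → {s1, s3, s4}.
Read '1': {s1, s3, s4} → {s0, s2, s3, s5}.
Read '2': {s0, s2, s3, s5} → {s1, s2, s3, s4, s5}.
Read '1': {s1, s2, s3, s4, s5} → {s0, s2, s3, s4, s5}.
Read '1': {s0, s2, s3, s4, s5} → {s0, s3, s4}.
Read '1': {s0, s3, s4} → {s0, s3}.
The final set {s0, s3} contains the accepting state s0.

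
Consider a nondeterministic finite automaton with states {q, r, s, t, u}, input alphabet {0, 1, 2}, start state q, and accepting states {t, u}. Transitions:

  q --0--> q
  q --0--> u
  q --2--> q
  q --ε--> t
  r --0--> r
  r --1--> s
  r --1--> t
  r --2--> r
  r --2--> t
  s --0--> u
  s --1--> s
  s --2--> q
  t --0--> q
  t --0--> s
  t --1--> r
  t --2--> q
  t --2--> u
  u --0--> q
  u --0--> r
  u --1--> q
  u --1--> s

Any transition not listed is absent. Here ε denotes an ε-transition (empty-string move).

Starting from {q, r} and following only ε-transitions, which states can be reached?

Begin with {q, r}.
ε-move q → t; add t.

{q, r, t}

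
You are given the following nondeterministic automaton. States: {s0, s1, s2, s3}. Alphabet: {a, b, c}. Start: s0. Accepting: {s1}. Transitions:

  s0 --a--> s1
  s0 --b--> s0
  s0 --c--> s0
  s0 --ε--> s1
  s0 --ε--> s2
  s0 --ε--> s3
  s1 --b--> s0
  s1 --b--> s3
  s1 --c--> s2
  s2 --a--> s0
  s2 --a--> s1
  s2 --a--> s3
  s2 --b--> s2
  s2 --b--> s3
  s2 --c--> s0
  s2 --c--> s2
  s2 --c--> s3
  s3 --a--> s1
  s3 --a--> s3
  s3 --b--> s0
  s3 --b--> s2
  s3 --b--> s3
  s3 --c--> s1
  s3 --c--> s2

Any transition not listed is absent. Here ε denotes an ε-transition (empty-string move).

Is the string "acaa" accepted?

Yes

Start: ε-closure({s0}) = {s0, s1, s2, s3}.
Read 'a': s0→{s1}, s1→∅, s2→{s0, s1, s3}, s3→{s1, s3}; union {s0, s1, s3}; ε-closure = {s0, s1, s2, s3}.
Read 'c': s0→{s0}, s1→{s2}, s2→{s0, s2, s3}, s3→{s1, s2}; now {s0, s1, s2, s3}.
Read 'a': s0→{s1}, s1→∅, s2→{s0, s1, s3}, s3→{s1, s3}; union {s0, s1, s3}; ε-closure = {s0, s1, s2, s3}.
Read 'a': s0→{s1}, s1→∅, s2→{s0, s1, s3}, s3→{s1, s3}; union {s0, s1, s3}; ε-closure = {s0, s1, s2, s3}.
The final set {s0, s1, s2, s3} contains the accepting state s1.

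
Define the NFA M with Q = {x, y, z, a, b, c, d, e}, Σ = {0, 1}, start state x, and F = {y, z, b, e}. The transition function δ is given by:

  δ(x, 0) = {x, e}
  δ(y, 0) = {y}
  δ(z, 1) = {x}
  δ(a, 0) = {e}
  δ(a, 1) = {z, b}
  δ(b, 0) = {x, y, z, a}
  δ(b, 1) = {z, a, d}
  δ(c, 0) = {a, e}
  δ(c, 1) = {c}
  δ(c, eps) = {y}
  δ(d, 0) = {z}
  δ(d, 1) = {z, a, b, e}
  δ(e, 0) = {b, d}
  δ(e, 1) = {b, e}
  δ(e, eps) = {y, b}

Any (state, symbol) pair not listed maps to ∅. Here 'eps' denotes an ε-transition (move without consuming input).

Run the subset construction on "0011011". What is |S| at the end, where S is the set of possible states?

7

Start in {x}.
Read '0': {x} → {x, y, b, e}.
Read '0': {x, y, b, e} → {x, y, z, a, b, d, e}.
Read '1': {x, y, z, a, b, d, e} → {x, y, z, a, b, d, e}.
Read '1': {x, y, z, a, b, d, e} → {x, y, z, a, b, d, e}.
Read '0': {x, y, z, a, b, d, e} → {x, y, z, a, b, d, e}.
Read '1': {x, y, z, a, b, d, e} → {x, y, z, a, b, d, e}.
Read '1': {x, y, z, a, b, d, e} → {x, y, z, a, b, d, e}.
That set has 7 states.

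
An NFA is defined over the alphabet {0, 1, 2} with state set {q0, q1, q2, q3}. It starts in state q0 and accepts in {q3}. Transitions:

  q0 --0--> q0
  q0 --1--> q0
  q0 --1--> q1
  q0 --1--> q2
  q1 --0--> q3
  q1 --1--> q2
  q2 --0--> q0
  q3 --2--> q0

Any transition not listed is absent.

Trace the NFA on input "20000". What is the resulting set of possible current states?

∅

Start in {q0}.
Read '2': q0→∅; now ∅.
The set is empty and remains empty for the remaining 4 symbols.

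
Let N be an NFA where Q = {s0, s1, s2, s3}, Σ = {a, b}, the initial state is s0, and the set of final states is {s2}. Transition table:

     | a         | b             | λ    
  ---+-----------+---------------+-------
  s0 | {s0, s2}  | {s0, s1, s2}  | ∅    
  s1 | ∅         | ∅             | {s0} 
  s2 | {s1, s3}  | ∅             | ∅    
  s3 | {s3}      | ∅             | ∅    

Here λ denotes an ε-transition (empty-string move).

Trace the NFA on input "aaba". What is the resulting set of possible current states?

{s0, s1, s2, s3}

Start in {s0}.
Read 'a': s0→{s0, s2}; now {s0, s2}.
Read 'a': s0→{s0, s2}, s2→{s1, s3}; now {s0, s1, s2, s3}.
Read 'b': s0→{s0, s1, s2}, s1→∅, s2→∅, s3→∅; now {s0, s1, s2}.
Read 'a': s0→{s0, s2}, s1→∅, s2→{s1, s3}; now {s0, s1, s2, s3}.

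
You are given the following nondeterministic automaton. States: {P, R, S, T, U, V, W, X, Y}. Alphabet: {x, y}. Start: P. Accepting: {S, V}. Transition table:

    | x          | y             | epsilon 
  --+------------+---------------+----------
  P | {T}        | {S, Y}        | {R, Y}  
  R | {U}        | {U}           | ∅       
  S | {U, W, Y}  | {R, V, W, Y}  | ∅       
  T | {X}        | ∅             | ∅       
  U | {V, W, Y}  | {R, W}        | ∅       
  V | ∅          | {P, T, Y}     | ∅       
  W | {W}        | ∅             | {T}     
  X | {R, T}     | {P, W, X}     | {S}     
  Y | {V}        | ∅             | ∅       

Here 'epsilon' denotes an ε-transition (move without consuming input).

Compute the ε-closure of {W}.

{T, W}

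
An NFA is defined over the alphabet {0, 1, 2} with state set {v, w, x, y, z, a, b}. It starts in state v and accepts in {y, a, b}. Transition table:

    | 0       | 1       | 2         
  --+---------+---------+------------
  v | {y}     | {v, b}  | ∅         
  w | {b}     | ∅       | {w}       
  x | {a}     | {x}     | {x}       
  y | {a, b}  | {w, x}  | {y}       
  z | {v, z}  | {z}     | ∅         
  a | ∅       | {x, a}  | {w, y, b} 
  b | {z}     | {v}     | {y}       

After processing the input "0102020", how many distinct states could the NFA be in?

3

Start in {v}.
Read '0': {v} → {y}.
Read '1': {y} → {w, x}.
Read '0': {w, x} → {a, b}.
Read '2': {a, b} → {w, y, b}.
Read '0': {w, y, b} → {z, a, b}.
Read '2': {z, a, b} → {w, y, b}.
Read '0': {w, y, b} → {z, a, b}.
That set has 3 states.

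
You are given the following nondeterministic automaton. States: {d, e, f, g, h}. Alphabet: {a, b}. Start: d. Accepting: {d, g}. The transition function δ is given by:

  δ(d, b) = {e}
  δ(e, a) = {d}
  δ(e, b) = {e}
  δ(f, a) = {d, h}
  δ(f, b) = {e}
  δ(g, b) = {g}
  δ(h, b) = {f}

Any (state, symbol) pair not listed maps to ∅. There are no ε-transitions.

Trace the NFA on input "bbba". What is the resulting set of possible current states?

{d}

Start in {d}.
Read 'b': {d} → {e}.
Read 'b': {e} → {e}.
Read 'b': {e} → {e}.
Read 'a': {e} → {d}.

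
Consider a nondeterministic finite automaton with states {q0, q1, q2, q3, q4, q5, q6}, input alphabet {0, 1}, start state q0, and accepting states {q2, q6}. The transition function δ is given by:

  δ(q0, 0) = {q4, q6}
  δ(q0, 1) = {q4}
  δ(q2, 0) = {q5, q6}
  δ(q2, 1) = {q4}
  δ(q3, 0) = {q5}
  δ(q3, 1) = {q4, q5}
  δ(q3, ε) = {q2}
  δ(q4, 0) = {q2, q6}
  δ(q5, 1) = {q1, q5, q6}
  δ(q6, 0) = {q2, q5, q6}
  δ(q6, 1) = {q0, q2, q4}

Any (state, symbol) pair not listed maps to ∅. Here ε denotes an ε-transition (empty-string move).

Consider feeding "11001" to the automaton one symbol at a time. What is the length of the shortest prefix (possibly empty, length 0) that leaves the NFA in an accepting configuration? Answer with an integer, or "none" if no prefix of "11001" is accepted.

none

Start in {q0}.
Read '1': q0→{q4}; now {q4}.
Read '1': q4→∅; now ∅.
The set is empty and remains empty for the remaining 3 symbols.
No reachable set along the way intersects F.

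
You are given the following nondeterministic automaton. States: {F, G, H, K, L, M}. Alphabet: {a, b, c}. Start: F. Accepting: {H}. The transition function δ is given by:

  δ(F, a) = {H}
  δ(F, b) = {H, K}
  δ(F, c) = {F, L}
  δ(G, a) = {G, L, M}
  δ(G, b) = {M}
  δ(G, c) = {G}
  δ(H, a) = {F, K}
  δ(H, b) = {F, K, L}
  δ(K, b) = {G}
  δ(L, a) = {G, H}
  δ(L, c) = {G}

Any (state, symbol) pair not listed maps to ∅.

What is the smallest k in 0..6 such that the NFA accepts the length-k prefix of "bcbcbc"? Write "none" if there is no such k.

Start in {F}.
Read 'b': {F} → {H, K}.
None of the earlier sets intersect F, but {H, K} does.

1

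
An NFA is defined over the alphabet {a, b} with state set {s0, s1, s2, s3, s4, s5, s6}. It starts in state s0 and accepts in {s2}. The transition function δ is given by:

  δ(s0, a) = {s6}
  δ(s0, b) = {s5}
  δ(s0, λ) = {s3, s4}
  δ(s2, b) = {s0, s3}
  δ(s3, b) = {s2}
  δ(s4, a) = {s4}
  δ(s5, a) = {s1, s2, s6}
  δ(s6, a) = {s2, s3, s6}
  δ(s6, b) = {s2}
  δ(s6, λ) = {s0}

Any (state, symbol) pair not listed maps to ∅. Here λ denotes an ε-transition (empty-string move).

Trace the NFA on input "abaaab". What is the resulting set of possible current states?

{s0, s2, s3, s4, s5}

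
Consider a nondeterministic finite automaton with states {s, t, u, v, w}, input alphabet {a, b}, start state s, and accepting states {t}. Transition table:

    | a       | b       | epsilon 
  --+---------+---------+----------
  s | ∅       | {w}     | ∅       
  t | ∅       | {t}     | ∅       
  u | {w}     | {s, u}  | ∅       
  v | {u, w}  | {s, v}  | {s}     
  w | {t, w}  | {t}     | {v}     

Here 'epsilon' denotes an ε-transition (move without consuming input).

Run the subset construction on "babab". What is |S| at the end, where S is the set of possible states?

Start in {s}.
Read 'b': {s} → {s, v, w}.
Read 'a': {s, v, w} → {s, t, u, v, w}.
Read 'b': {s, t, u, v, w} → {s, t, u, v, w}.
Read 'a': {s, t, u, v, w} → {s, t, u, v, w}.
Read 'b': {s, t, u, v, w} → {s, t, u, v, w}.
That set has 5 states.

5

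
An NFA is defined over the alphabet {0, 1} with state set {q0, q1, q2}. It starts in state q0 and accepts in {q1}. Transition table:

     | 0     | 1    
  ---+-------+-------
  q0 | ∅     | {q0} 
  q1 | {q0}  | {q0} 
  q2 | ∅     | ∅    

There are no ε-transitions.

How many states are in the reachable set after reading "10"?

0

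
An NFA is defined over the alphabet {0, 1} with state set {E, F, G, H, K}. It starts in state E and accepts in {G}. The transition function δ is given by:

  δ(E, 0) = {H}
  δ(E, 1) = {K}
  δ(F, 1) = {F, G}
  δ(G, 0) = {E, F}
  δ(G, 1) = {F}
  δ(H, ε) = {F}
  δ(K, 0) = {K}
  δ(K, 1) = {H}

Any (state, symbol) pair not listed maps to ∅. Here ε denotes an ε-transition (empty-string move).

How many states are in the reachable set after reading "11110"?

Start in {E}.
Read '1': E→{K}; now {K}.
Read '1': K→{H}; union {H}; ε-closure = {F, H}.
Read '1': F→{F, G}, H→∅; now {F, G}.
Read '1': F→{F, G}, G→{F}; now {F, G}.
Read '0': F→∅, G→{E, F}; now {E, F}.
That set has 2 states.

2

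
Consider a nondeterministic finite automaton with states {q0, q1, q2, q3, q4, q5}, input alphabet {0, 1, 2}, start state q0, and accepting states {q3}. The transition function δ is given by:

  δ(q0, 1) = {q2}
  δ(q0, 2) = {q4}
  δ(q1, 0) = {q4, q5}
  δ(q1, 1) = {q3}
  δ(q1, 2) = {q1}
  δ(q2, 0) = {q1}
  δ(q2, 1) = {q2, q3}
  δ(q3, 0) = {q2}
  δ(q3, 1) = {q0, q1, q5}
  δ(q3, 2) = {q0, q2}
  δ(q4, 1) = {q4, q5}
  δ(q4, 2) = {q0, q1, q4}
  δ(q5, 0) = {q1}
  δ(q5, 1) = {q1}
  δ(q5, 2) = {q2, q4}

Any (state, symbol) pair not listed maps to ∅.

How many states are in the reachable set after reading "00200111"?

0

Start in {q0}.
Read '0': {q0} → ∅.
The set is empty and remains empty for the remaining 7 symbols.
That set has 0 states.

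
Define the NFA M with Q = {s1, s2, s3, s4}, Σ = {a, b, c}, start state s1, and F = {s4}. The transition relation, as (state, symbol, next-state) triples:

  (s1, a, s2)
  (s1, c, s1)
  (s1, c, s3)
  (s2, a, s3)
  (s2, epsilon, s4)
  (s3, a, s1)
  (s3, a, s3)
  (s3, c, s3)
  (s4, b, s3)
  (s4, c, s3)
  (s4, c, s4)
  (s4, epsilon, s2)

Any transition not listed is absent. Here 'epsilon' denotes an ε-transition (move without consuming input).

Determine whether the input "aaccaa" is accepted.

Yes

Start in {s1}.
Read 'a': s1→{s2}; union {s2}; ε-closure = {s2, s4}.
Read 'a': s2→{s3}, s4→∅; now {s3}.
Read 'c': s3→{s3}; now {s3}.
Read 'c': s3→{s3}; now {s3}.
Read 'a': s3→{s1, s3}; now {s1, s3}.
Read 'a': s1→{s2}, s3→{s1, s3}; union {s1, s2, s3}; ε-closure = {s1, s2, s3, s4}.
The final set {s1, s2, s3, s4} contains the accepting state s4.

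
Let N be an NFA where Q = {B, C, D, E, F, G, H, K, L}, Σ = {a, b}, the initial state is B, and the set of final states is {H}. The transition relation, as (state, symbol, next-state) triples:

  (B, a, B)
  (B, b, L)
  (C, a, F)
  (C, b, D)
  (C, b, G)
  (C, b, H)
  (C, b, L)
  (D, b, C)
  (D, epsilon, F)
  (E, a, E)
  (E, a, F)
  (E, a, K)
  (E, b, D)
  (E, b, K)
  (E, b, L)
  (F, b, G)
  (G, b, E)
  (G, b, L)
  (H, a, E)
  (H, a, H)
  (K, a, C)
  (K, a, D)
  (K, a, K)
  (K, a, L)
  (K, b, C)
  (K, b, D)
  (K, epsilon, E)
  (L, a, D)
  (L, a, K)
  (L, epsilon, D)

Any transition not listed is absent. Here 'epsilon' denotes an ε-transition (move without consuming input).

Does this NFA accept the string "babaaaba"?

Yes

Start in {B}.
Read 'b': {B} → {D, F, L}.
Read 'a': {D, F, L} → {D, E, F, K}.
Read 'b': {D, E, F, K} → {C, D, E, F, G, K, L}.
Read 'a': {C, D, E, F, G, K, L} → {C, D, E, F, K, L}.
Read 'a': {C, D, E, F, K, L} → {C, D, E, F, K, L}.
Read 'a': {C, D, E, F, K, L} → {C, D, E, F, K, L}.
Read 'b': {C, D, E, F, K, L} → {C, D, E, F, G, H, K, L}.
Read 'a': {C, D, E, F, G, H, K, L} → {C, D, E, F, H, K, L}.
The final set {C, D, E, F, H, K, L} contains the accepting state H.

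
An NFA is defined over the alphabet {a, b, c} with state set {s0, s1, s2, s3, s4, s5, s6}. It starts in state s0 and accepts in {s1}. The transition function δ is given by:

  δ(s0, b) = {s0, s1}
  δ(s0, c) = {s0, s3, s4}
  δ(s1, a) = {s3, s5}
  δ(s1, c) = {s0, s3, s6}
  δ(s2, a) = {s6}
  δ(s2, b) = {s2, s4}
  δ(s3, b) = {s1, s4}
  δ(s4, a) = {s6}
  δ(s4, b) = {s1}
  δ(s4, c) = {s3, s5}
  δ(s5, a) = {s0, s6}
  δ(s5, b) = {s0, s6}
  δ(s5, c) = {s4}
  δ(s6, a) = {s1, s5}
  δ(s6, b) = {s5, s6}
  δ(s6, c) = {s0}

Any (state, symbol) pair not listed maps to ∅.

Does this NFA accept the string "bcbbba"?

Start in {s0}.
Read 'b': s0→{s0, s1}; now {s0, s1}.
Read 'c': s0→{s0, s3, s4}, s1→{s0, s3, s6}; now {s0, s3, s4, s6}.
Read 'b': s0→{s0, s1}, s3→{s1, s4}, s4→{s1}, s6→{s5, s6}; now {s0, s1, s4, s5, s6}.
Read 'b': s0→{s0, s1}, s1→∅, s4→{s1}, s5→{s0, s6}, s6→{s5, s6}; now {s0, s1, s5, s6}.
Read 'b': s0→{s0, s1}, s1→∅, s5→{s0, s6}, s6→{s5, s6}; now {s0, s1, s5, s6}.
Read 'a': s0→∅, s1→{s3, s5}, s5→{s0, s6}, s6→{s1, s5}; now {s0, s1, s3, s5, s6}.
The final set {s0, s1, s3, s5, s6} contains the accepting state s1.

Yes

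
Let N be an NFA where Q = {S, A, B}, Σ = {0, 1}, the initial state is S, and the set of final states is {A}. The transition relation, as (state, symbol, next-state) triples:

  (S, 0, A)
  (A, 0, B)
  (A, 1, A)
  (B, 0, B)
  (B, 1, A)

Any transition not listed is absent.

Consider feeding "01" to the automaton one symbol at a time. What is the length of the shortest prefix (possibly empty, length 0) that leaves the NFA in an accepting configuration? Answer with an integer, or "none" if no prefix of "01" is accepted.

Start in {S}.
Read '0': S→{A}; now {A}.
None of the earlier sets intersect F, but {A} does.

1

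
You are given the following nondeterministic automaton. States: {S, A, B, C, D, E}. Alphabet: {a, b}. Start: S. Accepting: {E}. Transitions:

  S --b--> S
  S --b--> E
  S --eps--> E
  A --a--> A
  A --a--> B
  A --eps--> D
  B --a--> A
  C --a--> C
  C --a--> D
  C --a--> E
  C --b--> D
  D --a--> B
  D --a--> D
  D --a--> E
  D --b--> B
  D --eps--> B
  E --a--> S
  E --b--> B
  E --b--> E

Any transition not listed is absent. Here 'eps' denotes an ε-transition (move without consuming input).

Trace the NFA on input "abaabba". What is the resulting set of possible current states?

Start: ε-closure({S}) = {S, E}.
Read 'a': S→∅, E→{S}; union {S}; ε-closure = {S, E}.
Read 'b': S→{S, E}, E→{B, E}; now {S, B, E}.
Read 'a': S→∅, B→{A}, E→{S}; union {S, A}; ε-closure = {S, A, B, D, E}.
Read 'a': S→∅, A→{A, B}, B→{A}, D→{B, D, E}, E→{S}; now {S, A, B, D, E}.
Read 'b': S→{S, E}, A→∅, B→∅, D→{B}, E→{B, E}; now {S, B, E}.
Read 'b': S→{S, E}, B→∅, E→{B, E}; now {S, B, E}.
Read 'a': S→∅, B→{A}, E→{S}; union {S, A}; ε-closure = {S, A, B, D, E}.

{S, A, B, D, E}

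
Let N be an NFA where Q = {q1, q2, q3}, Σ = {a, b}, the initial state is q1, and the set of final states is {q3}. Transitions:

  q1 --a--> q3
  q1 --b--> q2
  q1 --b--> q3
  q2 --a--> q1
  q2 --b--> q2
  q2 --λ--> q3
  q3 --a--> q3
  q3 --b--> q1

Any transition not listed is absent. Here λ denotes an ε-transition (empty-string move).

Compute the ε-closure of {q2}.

Begin with {q2}.
ε-move q2 → q3; add q3.

{q2, q3}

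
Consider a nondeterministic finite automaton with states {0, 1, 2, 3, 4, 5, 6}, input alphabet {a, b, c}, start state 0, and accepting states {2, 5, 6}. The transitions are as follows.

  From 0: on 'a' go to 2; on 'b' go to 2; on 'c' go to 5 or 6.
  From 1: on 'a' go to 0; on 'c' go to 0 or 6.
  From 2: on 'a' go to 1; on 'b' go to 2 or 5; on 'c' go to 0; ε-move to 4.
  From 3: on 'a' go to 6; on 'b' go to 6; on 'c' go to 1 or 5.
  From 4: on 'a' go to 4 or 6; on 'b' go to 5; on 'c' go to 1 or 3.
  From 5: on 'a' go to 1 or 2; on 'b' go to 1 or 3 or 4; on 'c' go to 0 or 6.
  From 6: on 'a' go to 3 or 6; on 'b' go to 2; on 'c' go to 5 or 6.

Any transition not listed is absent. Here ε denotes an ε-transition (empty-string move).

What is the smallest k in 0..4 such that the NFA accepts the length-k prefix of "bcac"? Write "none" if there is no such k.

1

Start in {0}.
Read 'b': {0} → {2, 4}.
None of the earlier sets intersect F, but {2, 4} does.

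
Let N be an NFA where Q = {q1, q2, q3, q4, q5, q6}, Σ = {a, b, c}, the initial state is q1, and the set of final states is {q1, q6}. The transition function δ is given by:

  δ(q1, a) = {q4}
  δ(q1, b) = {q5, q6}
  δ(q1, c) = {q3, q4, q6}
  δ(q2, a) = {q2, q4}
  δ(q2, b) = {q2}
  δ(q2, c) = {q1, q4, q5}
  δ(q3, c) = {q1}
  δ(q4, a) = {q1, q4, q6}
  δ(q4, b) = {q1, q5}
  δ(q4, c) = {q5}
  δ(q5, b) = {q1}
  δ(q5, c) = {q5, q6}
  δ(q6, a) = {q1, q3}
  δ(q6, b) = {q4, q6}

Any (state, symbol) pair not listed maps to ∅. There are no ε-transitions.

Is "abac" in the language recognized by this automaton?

No

Start in {q1}.
Read 'a': {q1} → {q4}.
Read 'b': {q4} → {q1, q5}.
Read 'a': {q1, q5} → {q4}.
Read 'c': {q4} → {q5}.
The final set {q5} contains no accepting state.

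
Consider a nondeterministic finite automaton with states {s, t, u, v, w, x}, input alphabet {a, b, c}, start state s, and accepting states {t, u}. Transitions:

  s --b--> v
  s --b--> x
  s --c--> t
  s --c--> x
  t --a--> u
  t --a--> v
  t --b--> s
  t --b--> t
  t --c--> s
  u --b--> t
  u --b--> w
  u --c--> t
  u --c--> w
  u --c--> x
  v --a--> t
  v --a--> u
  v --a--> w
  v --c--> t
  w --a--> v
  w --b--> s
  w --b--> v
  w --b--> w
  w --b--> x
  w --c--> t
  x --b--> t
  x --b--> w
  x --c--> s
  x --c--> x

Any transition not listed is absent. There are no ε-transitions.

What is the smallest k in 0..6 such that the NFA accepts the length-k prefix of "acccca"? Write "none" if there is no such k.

none

Start in {s}.
Read 'a': s→∅; now ∅.
The set is empty and remains empty for the remaining 5 symbols.
No reachable set along the way intersects F.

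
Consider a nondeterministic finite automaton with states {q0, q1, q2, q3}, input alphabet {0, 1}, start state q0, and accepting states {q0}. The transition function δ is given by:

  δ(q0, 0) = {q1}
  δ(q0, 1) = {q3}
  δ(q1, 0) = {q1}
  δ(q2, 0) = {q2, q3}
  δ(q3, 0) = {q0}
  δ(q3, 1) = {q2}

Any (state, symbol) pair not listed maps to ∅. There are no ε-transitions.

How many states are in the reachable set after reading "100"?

Start in {q0}.
Read '1': q0→{q3}; now {q3}.
Read '0': q3→{q0}; now {q0}.
Read '0': q0→{q1}; now {q1}.
That set has 1 state.

1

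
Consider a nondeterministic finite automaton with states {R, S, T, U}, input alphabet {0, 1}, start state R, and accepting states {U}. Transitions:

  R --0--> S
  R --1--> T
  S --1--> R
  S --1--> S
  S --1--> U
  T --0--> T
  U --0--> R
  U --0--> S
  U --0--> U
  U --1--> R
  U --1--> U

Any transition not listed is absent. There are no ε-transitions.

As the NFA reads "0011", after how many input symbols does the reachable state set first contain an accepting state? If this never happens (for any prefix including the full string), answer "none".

none

Start in {R}.
Read '0': {R} → {S}.
Read '0': {S} → ∅.
The set is empty and remains empty for the remaining 2 symbols.
No reachable set along the way intersects F.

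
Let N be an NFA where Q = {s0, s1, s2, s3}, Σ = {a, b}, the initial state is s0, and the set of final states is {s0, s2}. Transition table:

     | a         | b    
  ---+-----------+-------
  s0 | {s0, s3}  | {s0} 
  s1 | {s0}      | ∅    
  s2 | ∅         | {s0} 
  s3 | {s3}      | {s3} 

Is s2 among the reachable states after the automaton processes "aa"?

Start in {s0}.
Read 'a': s0→{s0, s3}; now {s0, s3}.
Read 'a': s0→{s0, s3}, s3→{s3}; now {s0, s3}.
State s2 is not in {s0, s3}.

No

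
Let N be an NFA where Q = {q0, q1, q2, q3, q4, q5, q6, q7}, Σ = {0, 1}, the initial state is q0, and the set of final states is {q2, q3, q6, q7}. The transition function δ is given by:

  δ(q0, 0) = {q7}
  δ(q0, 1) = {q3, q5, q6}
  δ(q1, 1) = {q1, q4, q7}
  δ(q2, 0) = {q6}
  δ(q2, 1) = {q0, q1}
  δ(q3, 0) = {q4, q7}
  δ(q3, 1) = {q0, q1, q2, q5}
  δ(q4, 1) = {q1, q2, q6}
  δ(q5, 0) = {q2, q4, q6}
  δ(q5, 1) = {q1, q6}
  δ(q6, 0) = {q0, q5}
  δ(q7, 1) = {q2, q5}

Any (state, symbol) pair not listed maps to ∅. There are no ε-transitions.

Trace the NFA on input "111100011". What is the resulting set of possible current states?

{q0, q1, q2, q3, q4, q5, q6, q7}

Start in {q0}.
Read '1': {q0} → {q3, q5, q6}.
Read '1': {q3, q5, q6} → {q0, q1, q2, q5, q6}.
Read '1': {q0, q1, q2, q5, q6} → {q0, q1, q3, q4, q5, q6, q7}.
Read '1': {q0, q1, q3, q4, q5, q6, q7} → {q0, q1, q2, q3, q4, q5, q6, q7}.
Read '0': {q0, q1, q2, q3, q4, q5, q6, q7} → {q0, q2, q4, q5, q6, q7}.
Read '0': {q0, q2, q4, q5, q6, q7} → {q0, q2, q4, q5, q6, q7}.
Read '0': {q0, q2, q4, q5, q6, q7} → {q0, q2, q4, q5, q6, q7}.
Read '1': {q0, q2, q4, q5, q6, q7} → {q0, q1, q2, q3, q5, q6}.
Read '1': {q0, q1, q2, q3, q5, q6} → {q0, q1, q2, q3, q4, q5, q6, q7}.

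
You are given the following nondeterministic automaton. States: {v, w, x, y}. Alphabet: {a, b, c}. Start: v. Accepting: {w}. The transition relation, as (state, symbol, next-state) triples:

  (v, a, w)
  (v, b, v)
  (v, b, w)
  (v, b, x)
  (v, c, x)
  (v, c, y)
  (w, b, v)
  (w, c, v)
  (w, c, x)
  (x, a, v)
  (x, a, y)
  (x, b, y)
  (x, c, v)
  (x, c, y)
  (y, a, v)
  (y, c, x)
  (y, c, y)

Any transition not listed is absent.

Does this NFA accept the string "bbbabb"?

Yes

Start in {v}.
Read 'b': {v} → {v, w, x}.
Read 'b': {v, w, x} → {v, w, x, y}.
Read 'b': {v, w, x, y} → {v, w, x, y}.
Read 'a': {v, w, x, y} → {v, w, y}.
Read 'b': {v, w, y} → {v, w, x}.
Read 'b': {v, w, x} → {v, w, x, y}.
The final set {v, w, x, y} contains the accepting state w.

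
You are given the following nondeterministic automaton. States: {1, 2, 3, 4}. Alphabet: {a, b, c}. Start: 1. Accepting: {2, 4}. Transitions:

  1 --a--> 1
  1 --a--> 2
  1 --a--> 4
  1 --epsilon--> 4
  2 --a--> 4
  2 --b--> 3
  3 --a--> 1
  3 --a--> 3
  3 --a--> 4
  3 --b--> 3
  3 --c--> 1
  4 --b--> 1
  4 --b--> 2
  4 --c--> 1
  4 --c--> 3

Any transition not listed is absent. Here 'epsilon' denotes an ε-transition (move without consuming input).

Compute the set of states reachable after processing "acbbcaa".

{1, 2, 3, 4}

Start: ε-closure({1}) = {1, 4}.
Read 'a': {1, 4} → {1, 2, 4}.
Read 'c': {1, 2, 4} → {1, 3, 4}.
Read 'b': {1, 3, 4} → {1, 2, 3, 4}.
Read 'b': {1, 2, 3, 4} → {1, 2, 3, 4}.
Read 'c': {1, 2, 3, 4} → {1, 3, 4}.
Read 'a': {1, 3, 4} → {1, 2, 3, 4}.
Read 'a': {1, 2, 3, 4} → {1, 2, 3, 4}.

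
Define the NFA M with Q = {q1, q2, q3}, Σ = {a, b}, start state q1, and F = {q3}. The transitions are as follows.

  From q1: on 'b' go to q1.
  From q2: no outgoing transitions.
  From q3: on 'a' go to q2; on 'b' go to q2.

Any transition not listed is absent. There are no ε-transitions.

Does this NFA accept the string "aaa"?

Start in {q1}.
Read 'a': q1→∅; now ∅.
The set is empty and remains empty for the remaining 2 symbols.
The final set ∅ contains no accepting state.

No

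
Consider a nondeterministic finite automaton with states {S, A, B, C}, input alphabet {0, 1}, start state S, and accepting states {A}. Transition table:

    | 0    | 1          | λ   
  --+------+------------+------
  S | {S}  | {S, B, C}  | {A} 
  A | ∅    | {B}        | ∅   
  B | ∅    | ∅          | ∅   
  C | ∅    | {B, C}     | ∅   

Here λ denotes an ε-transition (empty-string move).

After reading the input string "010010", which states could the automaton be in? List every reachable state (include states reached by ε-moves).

{S, A}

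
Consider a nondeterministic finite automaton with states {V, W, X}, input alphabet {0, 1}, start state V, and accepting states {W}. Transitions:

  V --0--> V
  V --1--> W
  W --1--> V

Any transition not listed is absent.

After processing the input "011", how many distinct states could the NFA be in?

1

Start in {V}.
Read '0': {V} → {V}.
Read '1': {V} → {W}.
Read '1': {W} → {V}.
That set has 1 state.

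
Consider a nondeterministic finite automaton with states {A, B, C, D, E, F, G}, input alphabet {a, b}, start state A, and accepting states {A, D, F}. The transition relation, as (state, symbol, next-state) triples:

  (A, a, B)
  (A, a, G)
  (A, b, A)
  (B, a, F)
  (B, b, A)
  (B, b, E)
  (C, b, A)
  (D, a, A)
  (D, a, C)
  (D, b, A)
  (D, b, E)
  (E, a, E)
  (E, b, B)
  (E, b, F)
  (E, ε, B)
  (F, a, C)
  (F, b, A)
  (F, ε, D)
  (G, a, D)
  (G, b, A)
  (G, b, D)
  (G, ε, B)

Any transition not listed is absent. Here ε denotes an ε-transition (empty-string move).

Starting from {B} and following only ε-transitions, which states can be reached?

Begin with {B}.
No ε-moves leave this set, so the closure equals the set itself.

{B}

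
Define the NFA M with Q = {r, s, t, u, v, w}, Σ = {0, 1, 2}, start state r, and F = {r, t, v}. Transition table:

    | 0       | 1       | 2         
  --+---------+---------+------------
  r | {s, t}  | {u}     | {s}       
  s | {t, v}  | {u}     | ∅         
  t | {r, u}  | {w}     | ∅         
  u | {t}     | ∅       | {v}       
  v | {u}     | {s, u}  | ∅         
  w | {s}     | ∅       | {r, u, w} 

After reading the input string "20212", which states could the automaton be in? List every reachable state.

∅

Start in {r}.
Read '2': r→{s}; now {s}.
Read '0': s→{t, v}; now {t, v}.
Read '2': t→∅, v→∅; now ∅.
The set is empty and remains empty for the remaining 2 symbols.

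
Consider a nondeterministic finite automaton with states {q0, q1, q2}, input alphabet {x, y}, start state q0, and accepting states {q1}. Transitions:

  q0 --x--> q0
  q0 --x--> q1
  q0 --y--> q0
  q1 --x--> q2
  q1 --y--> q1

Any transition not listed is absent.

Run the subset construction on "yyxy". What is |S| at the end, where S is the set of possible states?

2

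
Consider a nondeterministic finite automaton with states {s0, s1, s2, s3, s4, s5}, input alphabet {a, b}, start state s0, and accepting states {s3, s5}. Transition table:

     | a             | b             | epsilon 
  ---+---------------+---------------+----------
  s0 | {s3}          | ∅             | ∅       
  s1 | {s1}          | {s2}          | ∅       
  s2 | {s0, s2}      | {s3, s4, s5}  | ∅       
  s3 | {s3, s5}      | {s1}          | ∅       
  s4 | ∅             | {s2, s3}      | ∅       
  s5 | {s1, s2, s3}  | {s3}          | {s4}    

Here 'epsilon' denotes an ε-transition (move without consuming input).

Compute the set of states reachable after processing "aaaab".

Start in {s0}.
Read 'a': {s0} → {s3}.
Read 'a': {s3} → {s3, s4, s5}.
Read 'a': {s3, s4, s5} → {s1, s2, s3, s4, s5}.
Read 'a': {s1, s2, s3, s4, s5} → {s0, s1, s2, s3, s4, s5}.
Read 'b': {s0, s1, s2, s3, s4, s5} → {s1, s2, s3, s4, s5}.

{s1, s2, s3, s4, s5}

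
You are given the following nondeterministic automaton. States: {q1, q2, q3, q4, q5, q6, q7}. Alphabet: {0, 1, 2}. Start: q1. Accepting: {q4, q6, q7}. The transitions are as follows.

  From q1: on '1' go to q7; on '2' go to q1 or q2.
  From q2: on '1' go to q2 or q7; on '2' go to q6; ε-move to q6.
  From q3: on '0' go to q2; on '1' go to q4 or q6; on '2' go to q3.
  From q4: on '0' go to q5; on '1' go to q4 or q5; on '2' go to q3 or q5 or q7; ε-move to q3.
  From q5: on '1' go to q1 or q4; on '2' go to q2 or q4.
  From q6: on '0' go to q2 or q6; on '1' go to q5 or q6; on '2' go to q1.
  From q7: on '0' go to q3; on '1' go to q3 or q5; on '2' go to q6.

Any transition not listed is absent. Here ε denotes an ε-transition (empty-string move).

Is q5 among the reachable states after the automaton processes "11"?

Yes

Start in {q1}.
Read '1': {q1} → {q7}.
Read '1': {q7} → {q3, q5}.
State q5 is in {q3, q5}.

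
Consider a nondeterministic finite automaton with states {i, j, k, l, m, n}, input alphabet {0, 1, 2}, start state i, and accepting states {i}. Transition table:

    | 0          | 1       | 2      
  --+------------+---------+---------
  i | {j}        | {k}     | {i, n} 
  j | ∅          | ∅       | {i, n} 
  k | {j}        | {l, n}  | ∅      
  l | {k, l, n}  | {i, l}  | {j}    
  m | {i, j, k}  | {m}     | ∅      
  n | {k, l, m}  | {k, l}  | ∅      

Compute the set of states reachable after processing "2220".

Start in {i}.
Read '2': {i} → {i, n}.
Read '2': {i, n} → {i, n}.
Read '2': {i, n} → {i, n}.
Read '0': {i, n} → {j, k, l, m}.

{j, k, l, m}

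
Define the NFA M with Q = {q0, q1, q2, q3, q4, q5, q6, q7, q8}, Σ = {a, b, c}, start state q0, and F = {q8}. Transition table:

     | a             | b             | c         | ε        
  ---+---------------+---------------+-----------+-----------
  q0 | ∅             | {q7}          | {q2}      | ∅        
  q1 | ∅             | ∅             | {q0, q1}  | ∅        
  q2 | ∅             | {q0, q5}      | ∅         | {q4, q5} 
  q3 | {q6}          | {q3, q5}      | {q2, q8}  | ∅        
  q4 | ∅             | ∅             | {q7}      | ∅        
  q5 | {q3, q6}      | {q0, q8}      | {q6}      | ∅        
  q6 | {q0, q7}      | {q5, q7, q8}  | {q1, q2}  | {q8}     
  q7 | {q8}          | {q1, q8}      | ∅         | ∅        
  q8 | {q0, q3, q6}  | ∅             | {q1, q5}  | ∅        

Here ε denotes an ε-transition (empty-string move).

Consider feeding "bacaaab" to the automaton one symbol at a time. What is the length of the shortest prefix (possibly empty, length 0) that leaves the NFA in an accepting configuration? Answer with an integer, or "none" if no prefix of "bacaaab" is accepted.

2

Start in {q0}.
Read 'b': {q0} → {q7}.
Read 'a': {q7} → {q8}.
None of the earlier sets intersect F, but {q8} does.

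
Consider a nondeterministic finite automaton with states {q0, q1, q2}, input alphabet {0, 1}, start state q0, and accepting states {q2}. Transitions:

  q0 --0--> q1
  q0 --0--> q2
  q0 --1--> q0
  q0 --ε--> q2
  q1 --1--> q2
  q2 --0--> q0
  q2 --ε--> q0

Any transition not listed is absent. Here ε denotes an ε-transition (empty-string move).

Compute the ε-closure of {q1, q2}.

{q0, q1, q2}

Begin with {q1, q2}.
ε-move q2 → q0; add q0.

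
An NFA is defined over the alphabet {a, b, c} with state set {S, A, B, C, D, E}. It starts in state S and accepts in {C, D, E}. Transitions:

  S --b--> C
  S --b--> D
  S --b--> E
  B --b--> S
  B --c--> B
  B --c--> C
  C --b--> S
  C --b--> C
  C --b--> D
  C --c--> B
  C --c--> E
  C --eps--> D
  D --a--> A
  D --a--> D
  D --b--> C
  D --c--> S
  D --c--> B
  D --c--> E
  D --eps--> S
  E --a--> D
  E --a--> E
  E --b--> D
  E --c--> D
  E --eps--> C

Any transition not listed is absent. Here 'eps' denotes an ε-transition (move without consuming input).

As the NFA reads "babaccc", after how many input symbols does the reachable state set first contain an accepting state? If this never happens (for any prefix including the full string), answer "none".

1

Start in {S}.
Read 'b': S→{C, D, E}; union {C, D, E}; ε-closure = {S, C, D, E}.
None of the earlier sets intersect F, but {S, C, D, E} does.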